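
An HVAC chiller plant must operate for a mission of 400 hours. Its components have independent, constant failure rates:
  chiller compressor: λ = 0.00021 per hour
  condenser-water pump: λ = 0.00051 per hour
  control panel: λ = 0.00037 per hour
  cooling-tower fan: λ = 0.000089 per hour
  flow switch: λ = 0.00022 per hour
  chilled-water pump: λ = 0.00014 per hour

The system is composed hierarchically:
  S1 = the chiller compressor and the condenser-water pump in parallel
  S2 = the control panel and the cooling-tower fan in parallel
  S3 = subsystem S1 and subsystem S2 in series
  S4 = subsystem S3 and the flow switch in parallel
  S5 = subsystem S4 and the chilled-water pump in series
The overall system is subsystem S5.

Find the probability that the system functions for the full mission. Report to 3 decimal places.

R(chiller compressor) = exp(−0.00021 × 400) = 0.91943
R(condenser-water pump) = exp(−0.00051 × 400) = 0.81546
R(control panel) = exp(−0.00037 × 400) = 0.86243
R(cooling-tower fan) = exp(−0.000089 × 400) = 0.96503
R(flow switch) = exp(−0.00022 × 400) = 0.91576
R(chilled-water pump) = exp(−0.00014 × 400) = 0.94554
Parallel (chiller compressor and condenser-water pump): 1 − (1 − 0.91943)(1 − 0.81546) = 0.98513
Parallel (control panel and cooling-tower fan): 1 − (1 − 0.86243)(1 − 0.96503) = 0.99519
Series ([0.98513] and [0.99519]): 0.98513 × 0.99519 = 0.98039
Parallel ([0.98039] and flow switch): 1 − (1 − 0.98039)(1 − 0.91576) = 0.99835
Series ([0.99835] and chilled-water pump): 0.99835 × 0.94554 = 0.944

0.944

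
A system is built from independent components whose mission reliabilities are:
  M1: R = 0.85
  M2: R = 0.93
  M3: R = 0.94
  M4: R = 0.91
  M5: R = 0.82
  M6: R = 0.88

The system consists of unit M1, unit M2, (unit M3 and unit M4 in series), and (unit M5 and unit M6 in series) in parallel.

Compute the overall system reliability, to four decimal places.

Series (M3 and M4): 0.940000 × 0.910000 = 0.855400
Series (M5 and M6): 0.820000 × 0.880000 = 0.721600
Parallel (M1, M2, [0.855400], and [0.721600]): 1 − (1 − 0.850000)(1 − 0.930000)(1 − 0.855400)(1 − 0.721600) = 0.9996

0.9996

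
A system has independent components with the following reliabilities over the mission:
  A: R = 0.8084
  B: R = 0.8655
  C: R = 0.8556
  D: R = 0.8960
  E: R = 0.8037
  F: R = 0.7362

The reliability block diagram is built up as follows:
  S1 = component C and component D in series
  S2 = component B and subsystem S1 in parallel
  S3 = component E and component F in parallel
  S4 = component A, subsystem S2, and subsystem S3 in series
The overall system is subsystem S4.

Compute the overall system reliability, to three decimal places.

0.742

Series (C and D): 0.85560 × 0.89600 = 0.76662
Parallel (B and [0.76662]): 1 − (1 − 0.86550)(1 − 0.76662) = 0.96861
Parallel (E and F): 1 − (1 − 0.80370)(1 − 0.73620) = 0.94822
Series (A, [0.96861], and [0.94822]): 0.80840 × 0.96861 × 0.94822 = 0.742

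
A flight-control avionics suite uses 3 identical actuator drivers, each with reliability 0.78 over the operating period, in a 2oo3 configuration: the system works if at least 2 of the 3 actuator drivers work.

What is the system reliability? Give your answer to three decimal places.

R = Σ_{i=2}^{3} C(3,i) p^i (1−p)^{3−i} with p = 0.78
C(3,2)·0.78^2·0.22^1 = 0.40154
C(3,3)·0.78^3·0.22^0 = 0.47455
Sum = 0.876

0.876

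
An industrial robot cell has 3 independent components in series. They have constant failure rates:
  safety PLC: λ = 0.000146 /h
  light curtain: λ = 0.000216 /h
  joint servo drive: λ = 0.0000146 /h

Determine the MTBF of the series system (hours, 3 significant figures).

2660

Series of exponential components: λ_sys = Σ λ_i
λ_sys = 0.000146 + 0.000216 + 0.0000146 = 3.7660e-04 /h
MTBF = 1 / λ_sys = 2660 h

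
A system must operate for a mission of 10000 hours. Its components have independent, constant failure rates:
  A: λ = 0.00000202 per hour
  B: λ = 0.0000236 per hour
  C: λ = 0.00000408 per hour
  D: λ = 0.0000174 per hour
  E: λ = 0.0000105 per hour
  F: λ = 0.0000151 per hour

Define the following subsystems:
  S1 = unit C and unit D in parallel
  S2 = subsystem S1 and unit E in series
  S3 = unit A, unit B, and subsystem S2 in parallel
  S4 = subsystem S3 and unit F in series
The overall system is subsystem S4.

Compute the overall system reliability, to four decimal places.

R(A) = exp(−0.00000202 × 10000) = 0.980003
R(B) = exp(−0.0000236 × 10000) = 0.789781
R(C) = exp(−0.00000408 × 10000) = 0.960021
R(D) = exp(−0.0000174 × 10000) = 0.840297
R(E) = exp(−0.0000105 × 10000) = 0.900325
R(F) = exp(−0.0000151 × 10000) = 0.859848
Parallel (C and D): 1 − (1 − 0.960021)(1 − 0.840297) = 0.993615
Series ([0.993615] and E): 0.993615 × 0.900325 = 0.894576
Parallel (A, B, and [0.894576]): 1 − (1 − 0.980003)(1 − 0.789781)(1 − 0.894576) = 0.999557
Series ([0.999557] and F): 0.999557 × 0.859848 = 0.8595

0.8595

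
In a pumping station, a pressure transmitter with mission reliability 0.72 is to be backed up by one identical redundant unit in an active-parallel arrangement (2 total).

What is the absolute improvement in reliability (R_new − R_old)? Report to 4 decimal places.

0.2016

R_before = 0.72
R_after = 1 − (1 − 0.72)^2 = 0.9216
ΔR = 0.9216 − 0.72 = 0.2016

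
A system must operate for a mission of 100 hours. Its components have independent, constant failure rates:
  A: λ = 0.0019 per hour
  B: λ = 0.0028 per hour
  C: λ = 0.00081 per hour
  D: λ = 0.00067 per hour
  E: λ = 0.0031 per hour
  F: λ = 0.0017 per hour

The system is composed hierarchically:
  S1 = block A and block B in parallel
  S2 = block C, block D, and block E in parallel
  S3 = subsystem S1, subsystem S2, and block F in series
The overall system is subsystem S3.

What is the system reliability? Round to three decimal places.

R(A) = exp(−0.0019 × 100) = 0.82696
R(B) = exp(−0.0028 × 100) = 0.75578
R(C) = exp(−0.00081 × 100) = 0.92219
R(D) = exp(−0.00067 × 100) = 0.93520
R(E) = exp(−0.0031 × 100) = 0.73345
R(F) = exp(−0.0017 × 100) = 0.84366
Parallel (A and B): 1 − (1 − 0.82696)(1 − 0.75578) = 0.95774
Parallel (C, D, and E): 1 − (1 − 0.92219)(1 − 0.93520)(1 − 0.73345) = 0.99866
Series ([0.95774], [0.99866], and F): 0.95774 × 0.99866 × 0.84366 = 0.807

0.807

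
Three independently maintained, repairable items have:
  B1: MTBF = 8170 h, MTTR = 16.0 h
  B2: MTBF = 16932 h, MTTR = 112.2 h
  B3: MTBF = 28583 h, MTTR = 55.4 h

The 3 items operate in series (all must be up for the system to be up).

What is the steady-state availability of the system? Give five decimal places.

A(B1) = MTBF/(MTBF+MTTR) = 8170/(8170+16.0) = 0.998045
A(B2) = MTBF/(MTBF+MTTR) = 16932/(16932+112.2) = 0.993417
A(B3) = MTBF/(MTBF+MTTR) = 28583/(28583+55.4) = 0.998066
Series availability: 0.998045 × 0.993417 × 0.998066 = 0.98956

0.98956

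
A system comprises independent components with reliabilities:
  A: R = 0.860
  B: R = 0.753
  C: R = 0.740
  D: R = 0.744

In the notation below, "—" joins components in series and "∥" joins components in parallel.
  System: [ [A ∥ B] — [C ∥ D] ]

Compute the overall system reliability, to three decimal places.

0.901

Parallel (A and B): 1 − (1 − 0.86000)(1 − 0.75300) = 0.96542
Parallel (C and D): 1 − (1 − 0.74000)(1 − 0.74400) = 0.93344
Series ([0.96542] and [0.93344]): 0.96542 × 0.93344 = 0.901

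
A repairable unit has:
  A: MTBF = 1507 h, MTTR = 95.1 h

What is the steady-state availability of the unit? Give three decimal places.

A(A) = MTBF/(MTBF+MTTR) = 1507/(1507+95.1) = 0.941

0.941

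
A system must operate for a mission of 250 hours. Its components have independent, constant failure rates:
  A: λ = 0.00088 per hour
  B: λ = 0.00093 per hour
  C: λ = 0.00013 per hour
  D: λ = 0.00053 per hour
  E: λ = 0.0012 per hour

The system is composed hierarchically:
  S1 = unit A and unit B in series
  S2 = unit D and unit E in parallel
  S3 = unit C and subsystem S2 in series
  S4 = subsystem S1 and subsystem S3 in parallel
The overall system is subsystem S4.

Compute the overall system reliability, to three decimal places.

R(A) = exp(−0.00088 × 250) = 0.80252
R(B) = exp(−0.00093 × 250) = 0.79255
R(C) = exp(−0.00013 × 250) = 0.96802
R(D) = exp(−0.00053 × 250) = 0.87590
R(E) = exp(−0.0012 × 250) = 0.74082
Series (A and B): 0.80252 × 0.79255 = 0.63604
Parallel (D and E): 1 − (1 − 0.87590)(1 − 0.74082) = 0.96784
Series (C and [0.96784]): 0.96802 × 0.96784 = 0.93689
Parallel ([0.63604] and [0.93689]): 1 − (1 − 0.63604)(1 − 0.93689) = 0.977

0.977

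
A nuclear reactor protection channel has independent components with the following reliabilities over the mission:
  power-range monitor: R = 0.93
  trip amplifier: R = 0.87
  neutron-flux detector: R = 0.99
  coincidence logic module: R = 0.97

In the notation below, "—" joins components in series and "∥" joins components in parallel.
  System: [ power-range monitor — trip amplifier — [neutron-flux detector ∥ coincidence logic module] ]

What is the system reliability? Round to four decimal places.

0.8089

Parallel (neutron-flux detector and coincidence logic module): 1 − (1 − 0.990000)(1 − 0.970000) = 0.999700
Series (power-range monitor, trip amplifier, and [0.999700]): 0.930000 × 0.870000 × 0.999700 = 0.8089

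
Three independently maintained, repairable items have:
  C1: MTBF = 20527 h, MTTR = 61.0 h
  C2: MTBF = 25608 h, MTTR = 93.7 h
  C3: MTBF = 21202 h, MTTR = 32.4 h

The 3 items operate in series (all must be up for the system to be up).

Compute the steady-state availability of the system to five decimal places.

0.99189

A(C1) = MTBF/(MTBF+MTTR) = 20527/(20527+61.0) = 0.997037
A(C2) = MTBF/(MTBF+MTTR) = 25608/(25608+93.7) = 0.996354
A(C3) = MTBF/(MTBF+MTTR) = 21202/(21202+32.4) = 0.998474
Series availability: 0.997037 × 0.996354 × 0.998474 = 0.99189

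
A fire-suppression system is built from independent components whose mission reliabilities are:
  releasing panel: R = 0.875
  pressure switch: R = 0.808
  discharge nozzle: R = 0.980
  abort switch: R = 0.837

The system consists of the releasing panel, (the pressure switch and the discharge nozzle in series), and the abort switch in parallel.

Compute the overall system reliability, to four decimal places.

Series (pressure switch and discharge nozzle): 0.808000 × 0.980000 = 0.791840
Parallel (releasing panel, [0.791840], and abort switch): 1 − (1 − 0.875000)(1 − 0.791840)(1 − 0.837000) = 0.9958

0.9958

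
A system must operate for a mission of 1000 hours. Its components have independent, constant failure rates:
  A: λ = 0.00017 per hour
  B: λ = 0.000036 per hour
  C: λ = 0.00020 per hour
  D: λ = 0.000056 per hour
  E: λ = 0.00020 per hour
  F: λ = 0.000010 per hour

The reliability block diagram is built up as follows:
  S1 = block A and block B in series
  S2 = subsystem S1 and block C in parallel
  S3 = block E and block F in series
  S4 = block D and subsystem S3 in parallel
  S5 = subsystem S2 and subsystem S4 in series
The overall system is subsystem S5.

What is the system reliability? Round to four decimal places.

R(A) = exp(−0.00017 × 1000) = 0.843665
R(B) = exp(−0.000036 × 1000) = 0.964640
R(C) = exp(−0.00020 × 1000) = 0.818731
R(D) = exp(−0.000056 × 1000) = 0.945539
R(E) = exp(−0.00020 × 1000) = 0.818731
R(F) = exp(−0.000010 × 1000) = 0.990050
Series (A and B): 0.843665 × 0.964640 = 0.813833
Parallel ([0.813833] and C): 1 − (1 − 0.813833)(1 − 0.818731) = 0.966254
Series (E and F): 0.818731 × 0.990050 = 0.810585
Parallel (D and [0.810585]): 1 − (1 − 0.945539)(1 − 0.810585) = 0.989684
Series ([0.966254] and [0.989684]): 0.966254 × 0.989684 = 0.9563

0.9563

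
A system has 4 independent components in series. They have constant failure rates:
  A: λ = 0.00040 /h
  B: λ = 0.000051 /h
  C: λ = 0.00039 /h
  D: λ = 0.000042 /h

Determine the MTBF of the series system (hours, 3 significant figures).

Series of exponential components: λ_sys = Σ λ_i
λ_sys = 0.00040 + 0.000051 + 0.00039 + 0.000042 = 8.8300e-04 /h
MTBF = 1 / λ_sys = 1130 h

1130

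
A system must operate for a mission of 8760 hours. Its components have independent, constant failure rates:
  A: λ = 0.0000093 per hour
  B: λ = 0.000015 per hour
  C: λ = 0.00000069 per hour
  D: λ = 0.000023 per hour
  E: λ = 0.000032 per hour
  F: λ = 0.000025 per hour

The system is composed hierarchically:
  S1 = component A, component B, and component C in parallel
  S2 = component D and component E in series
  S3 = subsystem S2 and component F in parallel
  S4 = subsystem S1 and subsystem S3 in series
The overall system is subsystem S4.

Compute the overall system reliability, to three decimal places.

R(A) = exp(−0.0000093 × 8760) = 0.92176
R(B) = exp(−0.000015 × 8760) = 0.87687
R(C) = exp(−0.00000069 × 8760) = 0.99397
R(D) = exp(−0.000023 × 8760) = 0.81752
R(E) = exp(−0.000032 × 8760) = 0.75554
R(F) = exp(−0.000025 × 8760) = 0.80332
Parallel (A, B, and C): 1 − (1 − 0.92176)(1 − 0.87687)(1 − 0.99397) = 0.99994
Series (D and E): 0.81752 × 0.75554 = 0.61767
Parallel ([0.61767] and F): 1 − (1 − 0.61767)(1 − 0.80332) = 0.92480
Series ([0.99994] and [0.92480]): 0.99994 × 0.92480 = 0.925

0.925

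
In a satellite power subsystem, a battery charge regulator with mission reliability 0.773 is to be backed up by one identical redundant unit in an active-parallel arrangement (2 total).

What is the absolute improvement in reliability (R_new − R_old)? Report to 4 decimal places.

0.1755

R_before = 0.773
R_after = 1 − (1 − 0.773)^2 = 0.9485
ΔR = 0.9485 − 0.773 = 0.1755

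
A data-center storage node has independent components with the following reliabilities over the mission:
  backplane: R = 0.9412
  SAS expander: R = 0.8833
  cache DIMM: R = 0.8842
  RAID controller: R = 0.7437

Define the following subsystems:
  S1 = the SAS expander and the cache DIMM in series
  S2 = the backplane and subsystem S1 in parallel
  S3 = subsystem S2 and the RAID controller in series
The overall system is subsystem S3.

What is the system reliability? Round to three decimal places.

Series (SAS expander and cache DIMM): 0.88330 × 0.88420 = 0.78101
Parallel (backplane and [0.78101]): 1 − (1 − 0.94120)(1 − 0.78101) = 0.98712
Series ([0.98712] and RAID controller): 0.98712 × 0.74370 = 0.734

0.734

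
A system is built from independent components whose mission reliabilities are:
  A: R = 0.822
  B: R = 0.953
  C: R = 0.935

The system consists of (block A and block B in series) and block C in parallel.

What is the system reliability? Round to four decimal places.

0.9859

Series (A and B): 0.822000 × 0.953000 = 0.783366
Parallel ([0.783366] and C): 1 − (1 − 0.783366)(1 − 0.935000) = 0.9859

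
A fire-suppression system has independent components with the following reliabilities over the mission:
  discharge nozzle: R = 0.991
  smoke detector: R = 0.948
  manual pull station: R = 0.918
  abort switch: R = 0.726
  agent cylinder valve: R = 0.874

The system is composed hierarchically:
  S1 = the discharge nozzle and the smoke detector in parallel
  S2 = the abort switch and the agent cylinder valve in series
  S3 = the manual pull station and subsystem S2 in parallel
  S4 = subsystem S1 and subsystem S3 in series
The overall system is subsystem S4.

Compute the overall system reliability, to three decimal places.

Parallel (discharge nozzle and smoke detector): 1 − (1 − 0.99100)(1 − 0.94800) = 0.99953
Series (abort switch and agent cylinder valve): 0.72600 × 0.87400 = 0.63452
Parallel (manual pull station and [0.63452]): 1 − (1 − 0.91800)(1 − 0.63452) = 0.97003
Series ([0.99953] and [0.97003]): 0.99953 × 0.97003 = 0.970

0.970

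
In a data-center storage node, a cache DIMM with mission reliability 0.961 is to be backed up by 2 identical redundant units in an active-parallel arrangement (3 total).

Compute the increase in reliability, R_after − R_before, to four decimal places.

0.0389

R_before = 0.961
R_after = 1 − (1 − 0.961)^3 = 0.9999
ΔR = 0.9999 − 0.961 = 0.0389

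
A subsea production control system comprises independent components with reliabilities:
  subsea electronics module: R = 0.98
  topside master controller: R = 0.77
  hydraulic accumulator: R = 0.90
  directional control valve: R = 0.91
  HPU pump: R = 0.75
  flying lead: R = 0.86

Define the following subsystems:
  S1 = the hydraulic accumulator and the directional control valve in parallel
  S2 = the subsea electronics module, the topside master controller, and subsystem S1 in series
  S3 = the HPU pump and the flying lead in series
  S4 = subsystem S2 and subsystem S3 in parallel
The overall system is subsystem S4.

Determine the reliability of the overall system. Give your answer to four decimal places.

Parallel (hydraulic accumulator and directional control valve): 1 − (1 − 0.900000)(1 − 0.910000) = 0.991000
Series (subsea electronics module, topside master controller, and [0.991000]): 0.980000 × 0.770000 × 0.991000 = 0.747809
Series (HPU pump and flying lead): 0.750000 × 0.860000 = 0.645000
Parallel ([0.747809] and [0.645000]): 1 − (1 − 0.747809)(1 − 0.645000) = 0.9105

0.9105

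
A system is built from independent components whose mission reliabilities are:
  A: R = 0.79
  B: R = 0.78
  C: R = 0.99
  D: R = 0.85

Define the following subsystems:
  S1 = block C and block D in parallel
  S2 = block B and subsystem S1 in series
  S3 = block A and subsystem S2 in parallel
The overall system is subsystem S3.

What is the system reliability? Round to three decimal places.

Parallel (C and D): 1 − (1 − 0.99000)(1 − 0.85000) = 0.99850
Series (B and [0.99850]): 0.78000 × 0.99850 = 0.77883
Parallel (A and [0.77883]): 1 − (1 − 0.79000)(1 − 0.77883) = 0.954

0.954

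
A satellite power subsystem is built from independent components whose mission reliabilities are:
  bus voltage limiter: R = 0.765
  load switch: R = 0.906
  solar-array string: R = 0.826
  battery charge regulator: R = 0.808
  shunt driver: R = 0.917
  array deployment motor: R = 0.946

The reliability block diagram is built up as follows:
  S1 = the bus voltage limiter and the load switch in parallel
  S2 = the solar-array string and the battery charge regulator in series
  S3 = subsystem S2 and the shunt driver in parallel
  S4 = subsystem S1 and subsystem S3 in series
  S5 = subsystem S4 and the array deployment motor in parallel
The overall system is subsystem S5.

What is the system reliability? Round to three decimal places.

0.997

Parallel (bus voltage limiter and load switch): 1 − (1 − 0.76500)(1 − 0.90600) = 0.97791
Series (solar-array string and battery charge regulator): 0.82600 × 0.80800 = 0.66741
Parallel ([0.66741] and shunt driver): 1 − (1 − 0.66741)(1 − 0.91700) = 0.97240
Series ([0.97791] and [0.97240]): 0.97791 × 0.97240 = 0.95092
Parallel ([0.95092] and array deployment motor): 1 − (1 − 0.95092)(1 − 0.94600) = 0.997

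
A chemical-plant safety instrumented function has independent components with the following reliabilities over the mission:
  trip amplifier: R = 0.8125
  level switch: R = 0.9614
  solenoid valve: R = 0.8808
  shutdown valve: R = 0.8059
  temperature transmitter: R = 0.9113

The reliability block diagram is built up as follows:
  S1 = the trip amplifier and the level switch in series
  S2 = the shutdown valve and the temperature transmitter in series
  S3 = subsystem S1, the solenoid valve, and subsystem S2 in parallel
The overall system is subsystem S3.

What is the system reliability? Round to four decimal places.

Series (trip amplifier and level switch): 0.812500 × 0.961400 = 0.781138
Series (shutdown valve and temperature transmitter): 0.805900 × 0.911300 = 0.734417
Parallel ([0.781138], solenoid valve, and [0.734417]): 1 − (1 − 0.781138)(1 − 0.880800)(1 − 0.734417) = 0.9931

0.9931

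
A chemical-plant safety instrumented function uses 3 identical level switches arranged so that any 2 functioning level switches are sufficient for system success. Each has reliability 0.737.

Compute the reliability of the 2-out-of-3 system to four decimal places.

0.8289

R = Σ_{i=2}^{3} C(3,i) p^i (1−p)^{3−i} with p = 0.737
C(3,2)·0.737^2·0.263^1 = 0.428560
C(3,3)·0.737^3·0.263^0 = 0.400316
Sum = 0.8289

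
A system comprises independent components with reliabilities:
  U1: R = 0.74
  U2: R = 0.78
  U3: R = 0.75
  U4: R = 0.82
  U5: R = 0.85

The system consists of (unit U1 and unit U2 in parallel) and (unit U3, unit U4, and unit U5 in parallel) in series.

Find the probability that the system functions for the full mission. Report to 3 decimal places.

0.936

Parallel (U1 and U2): 1 − (1 − 0.74000)(1 − 0.78000) = 0.94280
Parallel (U3, U4, and U5): 1 − (1 − 0.75000)(1 − 0.82000)(1 − 0.85000) = 0.99325
Series ([0.94280] and [0.99325]): 0.94280 × 0.99325 = 0.936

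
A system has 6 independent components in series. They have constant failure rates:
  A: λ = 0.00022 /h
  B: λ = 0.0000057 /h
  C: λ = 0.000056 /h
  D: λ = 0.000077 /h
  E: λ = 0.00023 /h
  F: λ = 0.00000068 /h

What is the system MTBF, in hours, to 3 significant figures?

Series of exponential components: λ_sys = Σ λ_i
λ_sys = 0.00022 + 0.0000057 + 0.000056 + 0.000077 + 0.00023 + 0.00000068 = 5.8938e-04 /h
MTBF = 1 / λ_sys = 1700 h

1700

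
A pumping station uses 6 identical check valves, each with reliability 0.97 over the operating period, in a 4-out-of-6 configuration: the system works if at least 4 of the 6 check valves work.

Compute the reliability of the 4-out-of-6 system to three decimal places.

0.999

R = Σ_{i=4}^{6} C(6,i) p^i (1−p)^{6−i} with p = 0.97
C(6,4)·0.97^4·0.03^2 = 0.01195
C(6,5)·0.97^5·0.03^1 = 0.15457
C(6,6)·0.97^6·0.03^0 = 0.83297
Sum = 0.999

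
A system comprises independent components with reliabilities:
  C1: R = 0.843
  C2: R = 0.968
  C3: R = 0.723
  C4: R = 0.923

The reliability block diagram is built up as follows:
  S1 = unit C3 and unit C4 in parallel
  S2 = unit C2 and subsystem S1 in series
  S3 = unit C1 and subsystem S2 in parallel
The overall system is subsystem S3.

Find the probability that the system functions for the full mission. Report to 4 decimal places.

0.9917

Parallel (C3 and C4): 1 − (1 − 0.723000)(1 − 0.923000) = 0.978671
Series (C2 and [0.978671]): 0.968000 × 0.978671 = 0.947354
Parallel (C1 and [0.947354]): 1 − (1 − 0.843000)(1 − 0.947354) = 0.9917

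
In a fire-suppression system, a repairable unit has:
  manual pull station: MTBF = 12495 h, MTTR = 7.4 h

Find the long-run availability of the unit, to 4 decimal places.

A(manual pull station) = MTBF/(MTBF+MTTR) = 12495/(12495+7.4) = 0.9994

0.9994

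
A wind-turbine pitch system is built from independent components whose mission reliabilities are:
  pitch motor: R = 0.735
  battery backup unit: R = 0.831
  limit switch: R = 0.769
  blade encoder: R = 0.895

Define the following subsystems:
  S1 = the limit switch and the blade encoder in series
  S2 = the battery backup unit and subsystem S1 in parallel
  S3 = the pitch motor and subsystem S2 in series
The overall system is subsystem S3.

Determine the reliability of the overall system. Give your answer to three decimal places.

Series (limit switch and blade encoder): 0.76900 × 0.89500 = 0.68826
Parallel (battery backup unit and [0.68826]): 1 − (1 − 0.83100)(1 − 0.68826) = 0.94732
Series (pitch motor and [0.94732]): 0.73500 × 0.94732 = 0.696

0.696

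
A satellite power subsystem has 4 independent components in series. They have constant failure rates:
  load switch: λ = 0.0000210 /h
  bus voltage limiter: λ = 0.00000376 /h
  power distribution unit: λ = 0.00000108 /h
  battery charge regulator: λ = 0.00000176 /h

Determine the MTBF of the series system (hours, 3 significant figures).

36200

Series of exponential components: λ_sys = Σ λ_i
λ_sys = 0.0000210 + 0.00000376 + 0.00000108 + 0.00000176 = 2.7600e-05 /h
MTBF = 1 / λ_sys = 36200 h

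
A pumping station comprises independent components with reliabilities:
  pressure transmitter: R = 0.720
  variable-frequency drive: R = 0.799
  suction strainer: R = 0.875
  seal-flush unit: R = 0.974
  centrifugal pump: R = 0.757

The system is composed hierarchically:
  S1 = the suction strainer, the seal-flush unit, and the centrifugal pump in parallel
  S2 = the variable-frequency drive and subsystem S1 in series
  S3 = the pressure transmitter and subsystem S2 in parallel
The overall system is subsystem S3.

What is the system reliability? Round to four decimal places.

Parallel (suction strainer, seal-flush unit, and centrifugal pump): 1 − (1 − 0.875000)(1 − 0.974000)(1 − 0.757000) = 0.999210
Series (variable-frequency drive and [0.999210]): 0.799000 × 0.999210 = 0.798369
Parallel (pressure transmitter and [0.798369]): 1 − (1 − 0.720000)(1 − 0.798369) = 0.9435

0.9435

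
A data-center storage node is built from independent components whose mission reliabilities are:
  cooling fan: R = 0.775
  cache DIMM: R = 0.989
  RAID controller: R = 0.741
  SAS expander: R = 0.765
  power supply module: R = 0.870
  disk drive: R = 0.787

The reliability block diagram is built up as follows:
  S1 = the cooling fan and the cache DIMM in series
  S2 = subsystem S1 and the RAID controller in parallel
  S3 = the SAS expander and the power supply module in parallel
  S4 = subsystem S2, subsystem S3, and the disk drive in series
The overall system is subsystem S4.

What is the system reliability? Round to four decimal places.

Series (cooling fan and cache DIMM): 0.775000 × 0.989000 = 0.766475
Parallel ([0.766475] and RAID controller): 1 − (1 − 0.766475)(1 − 0.741000) = 0.939517
Parallel (SAS expander and power supply module): 1 − (1 − 0.765000)(1 − 0.870000) = 0.969450
Series ([0.939517], [0.969450], and disk drive): 0.939517 × 0.969450 × 0.787000 = 0.7168

0.7168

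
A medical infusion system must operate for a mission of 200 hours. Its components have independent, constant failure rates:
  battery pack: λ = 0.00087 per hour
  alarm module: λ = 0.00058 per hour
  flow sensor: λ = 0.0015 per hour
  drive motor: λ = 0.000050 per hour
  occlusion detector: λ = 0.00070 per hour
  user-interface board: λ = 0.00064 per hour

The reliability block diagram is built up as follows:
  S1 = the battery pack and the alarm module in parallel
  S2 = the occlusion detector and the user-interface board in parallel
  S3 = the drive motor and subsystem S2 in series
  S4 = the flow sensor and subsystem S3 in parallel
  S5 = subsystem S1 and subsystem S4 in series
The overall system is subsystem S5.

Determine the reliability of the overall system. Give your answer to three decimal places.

0.976

R(battery pack) = exp(−0.00087 × 200) = 0.84030
R(alarm module) = exp(−0.00058 × 200) = 0.89048
R(flow sensor) = exp(−0.0015 × 200) = 0.74082
R(drive motor) = exp(−0.000050 × 200) = 0.99005
R(occlusion detector) = exp(−0.00070 × 200) = 0.86936
R(user-interface board) = exp(−0.00064 × 200) = 0.87985
Parallel (battery pack and alarm module): 1 − (1 − 0.84030)(1 − 0.89048) = 0.98251
Parallel (occlusion detector and user-interface board): 1 − (1 − 0.86936)(1 − 0.87985) = 0.98430
Series (drive motor and [0.98430]): 0.99005 × 0.98430 = 0.97451
Parallel (flow sensor and [0.97451]): 1 − (1 − 0.74082)(1 − 0.97451) = 0.99339
Series ([0.98251] and [0.99339]): 0.98251 × 0.99339 = 0.976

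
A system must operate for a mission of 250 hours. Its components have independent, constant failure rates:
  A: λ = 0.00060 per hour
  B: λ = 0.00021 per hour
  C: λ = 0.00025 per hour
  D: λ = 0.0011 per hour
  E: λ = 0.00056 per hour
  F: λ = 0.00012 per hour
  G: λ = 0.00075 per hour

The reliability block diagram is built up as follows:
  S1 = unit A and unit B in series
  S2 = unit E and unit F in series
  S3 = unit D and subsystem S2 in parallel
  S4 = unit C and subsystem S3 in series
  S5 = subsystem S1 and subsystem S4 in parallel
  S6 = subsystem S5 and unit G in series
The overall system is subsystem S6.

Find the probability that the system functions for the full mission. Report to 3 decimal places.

R(A) = exp(−0.00060 × 250) = 0.86071
R(B) = exp(−0.00021 × 250) = 0.94885
R(C) = exp(−0.00025 × 250) = 0.93941
R(D) = exp(−0.0011 × 250) = 0.75957
R(E) = exp(−0.00056 × 250) = 0.86936
R(F) = exp(−0.00012 × 250) = 0.97045
R(G) = exp(−0.00075 × 250) = 0.82903
Series (A and B): 0.86071 × 0.94885 = 0.81668
Series (E and F): 0.86936 × 0.97045 = 0.84367
Parallel (D and [0.84367]): 1 − (1 − 0.75957)(1 − 0.84367) = 0.96241
Series (C and [0.96241]): 0.93941 × 0.96241 = 0.90410
Parallel ([0.81668] and [0.90410]): 1 − (1 − 0.81668)(1 − 0.90410) = 0.98242
Series ([0.98242] and G): 0.98242 × 0.82903 = 0.814

0.814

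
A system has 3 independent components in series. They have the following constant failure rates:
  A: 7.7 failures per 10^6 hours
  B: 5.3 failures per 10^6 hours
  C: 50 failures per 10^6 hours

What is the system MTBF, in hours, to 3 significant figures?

Series of exponential components: λ_sys = Σ λ_i
λ_sys = 0.0000077 + 0.0000053 + 0.000050 = 6.3000e-05 /h
MTBF = 1 / λ_sys = 15900 h

15900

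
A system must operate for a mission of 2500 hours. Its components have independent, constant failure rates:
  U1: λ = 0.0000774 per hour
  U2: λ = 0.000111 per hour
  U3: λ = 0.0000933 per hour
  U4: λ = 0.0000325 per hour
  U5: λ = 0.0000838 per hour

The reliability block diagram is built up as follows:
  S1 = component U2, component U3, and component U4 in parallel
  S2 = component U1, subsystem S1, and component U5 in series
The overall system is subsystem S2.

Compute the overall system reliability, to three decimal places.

R(U1) = exp(−0.0000774 × 2500) = 0.82407
R(U2) = exp(−0.000111 × 2500) = 0.75768
R(U3) = exp(−0.0000933 × 2500) = 0.79196
R(U4) = exp(−0.0000325 × 2500) = 0.92196
R(U5) = exp(−0.0000838 × 2500) = 0.81099
Parallel (U2, U3, and U4): 1 − (1 − 0.75768)(1 − 0.79196)(1 − 0.92196) = 0.99607
Series (U1, [0.99607], and U5): 0.82407 × 0.99607 × 0.81099 = 0.666

0.666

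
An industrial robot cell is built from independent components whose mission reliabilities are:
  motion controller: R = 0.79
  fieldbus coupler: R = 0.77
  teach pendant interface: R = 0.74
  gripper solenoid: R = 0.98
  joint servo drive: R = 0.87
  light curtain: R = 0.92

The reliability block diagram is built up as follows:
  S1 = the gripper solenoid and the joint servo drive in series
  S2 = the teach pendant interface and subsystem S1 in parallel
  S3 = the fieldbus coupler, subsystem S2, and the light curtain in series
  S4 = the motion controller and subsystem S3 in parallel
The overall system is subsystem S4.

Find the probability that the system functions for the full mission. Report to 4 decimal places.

Series (gripper solenoid and joint servo drive): 0.980000 × 0.870000 = 0.852600
Parallel (teach pendant interface and [0.852600]): 1 − (1 − 0.740000)(1 − 0.852600) = 0.961676
Series (fieldbus coupler, [0.961676], and light curtain): 0.770000 × 0.961676 × 0.920000 = 0.681251
Parallel (motion controller and [0.681251]): 1 − (1 − 0.790000)(1 − 0.681251) = 0.9331

0.9331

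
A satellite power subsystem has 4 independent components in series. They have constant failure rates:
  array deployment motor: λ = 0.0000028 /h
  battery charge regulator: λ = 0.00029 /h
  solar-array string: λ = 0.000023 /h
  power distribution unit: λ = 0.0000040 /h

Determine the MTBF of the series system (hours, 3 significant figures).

Series of exponential components: λ_sys = Σ λ_i
λ_sys = 0.0000028 + 0.00029 + 0.000023 + 0.0000040 = 3.1980e-04 /h
MTBF = 1 / λ_sys = 3130 h

3130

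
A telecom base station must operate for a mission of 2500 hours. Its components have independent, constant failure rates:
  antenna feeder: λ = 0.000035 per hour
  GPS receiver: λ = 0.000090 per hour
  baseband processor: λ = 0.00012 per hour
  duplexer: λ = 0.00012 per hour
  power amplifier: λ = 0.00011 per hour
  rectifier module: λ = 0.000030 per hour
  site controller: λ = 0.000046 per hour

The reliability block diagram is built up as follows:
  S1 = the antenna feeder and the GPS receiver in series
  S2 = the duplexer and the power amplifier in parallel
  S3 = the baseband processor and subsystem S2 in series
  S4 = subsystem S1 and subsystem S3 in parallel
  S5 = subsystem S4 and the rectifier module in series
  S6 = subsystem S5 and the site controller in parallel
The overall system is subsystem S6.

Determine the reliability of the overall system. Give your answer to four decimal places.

0.9839

R(antenna feeder) = exp(−0.000035 × 2500) = 0.916219
R(GPS receiver) = exp(−0.000090 × 2500) = 0.798516
R(baseband processor) = exp(−0.00012 × 2500) = 0.740818
R(duplexer) = exp(−0.00012 × 2500) = 0.740818
R(power amplifier) = exp(−0.00011 × 2500) = 0.759572
R(rectifier module) = exp(−0.000030 × 2500) = 0.927743
R(site controller) = exp(−0.000046 × 2500) = 0.891366
Series (antenna feeder and GPS receiver): 0.916219 × 0.798516 = 0.731616
Parallel (duplexer and power amplifier): 1 − (1 − 0.740818)(1 − 0.759572) = 0.937685
Series (baseband processor and [0.937685]): 0.740818 × 0.937685 = 0.694654
Parallel ([0.731616] and [0.694654]): 1 − (1 − 0.731616)(1 − 0.694654) = 0.918050
Series ([0.918050] and rectifier module): 0.918050 × 0.927743 = 0.851714
Parallel ([0.851714] and site controller): 1 − (1 − 0.851714)(1 − 0.891366) = 0.9839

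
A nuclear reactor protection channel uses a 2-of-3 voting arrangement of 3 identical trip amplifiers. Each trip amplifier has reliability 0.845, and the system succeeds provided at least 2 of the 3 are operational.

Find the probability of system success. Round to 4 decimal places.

R = Σ_{i=2}^{3} C(3,i) p^i (1−p)^{3−i} with p = 0.845
C(3,2)·0.845^2·0.155^1 = 0.332022
C(3,3)·0.845^3·0.155^0 = 0.603351
Sum = 0.9354

0.9354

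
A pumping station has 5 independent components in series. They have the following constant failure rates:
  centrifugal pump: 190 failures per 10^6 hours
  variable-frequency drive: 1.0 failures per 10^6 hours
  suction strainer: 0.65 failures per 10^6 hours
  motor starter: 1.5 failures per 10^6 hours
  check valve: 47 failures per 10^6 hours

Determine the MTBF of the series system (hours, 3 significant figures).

4160

Series of exponential components: λ_sys = Σ λ_i
λ_sys = 0.00019 + 0.0000010 + 0.00000065 + 0.0000015 + 0.000047 = 2.4015e-04 /h
MTBF = 1 / λ_sys = 4160 h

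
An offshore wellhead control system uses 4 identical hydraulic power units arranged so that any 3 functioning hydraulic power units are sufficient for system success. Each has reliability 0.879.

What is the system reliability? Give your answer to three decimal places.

R = Σ_{i=3}^{4} C(4,i) p^i (1−p)^{4−i} with p = 0.879
C(4,3)·0.879^3·0.121^1 = 0.32871
C(4,4)·0.879^4·0.121^0 = 0.59697
Sum = 0.926

0.926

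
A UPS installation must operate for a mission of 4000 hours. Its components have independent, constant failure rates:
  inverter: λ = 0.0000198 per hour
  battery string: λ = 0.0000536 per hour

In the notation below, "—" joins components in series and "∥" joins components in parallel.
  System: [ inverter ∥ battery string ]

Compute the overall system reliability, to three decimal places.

0.985

R(inverter) = exp(−0.0000198 × 4000) = 0.92386
R(battery string) = exp(−0.0000536 × 4000) = 0.80703
Parallel (inverter and battery string): 1 − (1 − 0.92386)(1 − 0.80703) = 0.985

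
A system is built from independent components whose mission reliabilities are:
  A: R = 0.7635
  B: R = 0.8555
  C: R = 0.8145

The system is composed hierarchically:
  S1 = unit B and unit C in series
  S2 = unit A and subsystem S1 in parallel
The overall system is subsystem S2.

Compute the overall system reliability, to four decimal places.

0.9283

Series (B and C): 0.855500 × 0.814500 = 0.696805
Parallel (A and [0.696805]): 1 − (1 − 0.763500)(1 − 0.696805) = 0.9283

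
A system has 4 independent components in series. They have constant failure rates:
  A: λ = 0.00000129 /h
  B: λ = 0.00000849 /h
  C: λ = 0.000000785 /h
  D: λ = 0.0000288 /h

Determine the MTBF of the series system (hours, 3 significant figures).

Series of exponential components: λ_sys = Σ λ_i
λ_sys = 0.00000129 + 0.00000849 + 0.000000785 + 0.0000288 = 3.9365e-05 /h
MTBF = 1 / λ_sys = 25400 h

25400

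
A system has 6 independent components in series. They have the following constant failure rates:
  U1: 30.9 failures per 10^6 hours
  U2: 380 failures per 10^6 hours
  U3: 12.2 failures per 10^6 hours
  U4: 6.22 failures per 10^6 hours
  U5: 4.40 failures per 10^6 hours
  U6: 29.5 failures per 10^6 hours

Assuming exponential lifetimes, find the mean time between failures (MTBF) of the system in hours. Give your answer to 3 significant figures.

Series of exponential components: λ_sys = Σ λ_i
λ_sys = 0.0000309 + 0.000380 + 0.0000122 + 0.00000622 + 0.00000440 + 0.0000295 = 4.6322e-04 /h
MTBF = 1 / λ_sys = 2160 h

2160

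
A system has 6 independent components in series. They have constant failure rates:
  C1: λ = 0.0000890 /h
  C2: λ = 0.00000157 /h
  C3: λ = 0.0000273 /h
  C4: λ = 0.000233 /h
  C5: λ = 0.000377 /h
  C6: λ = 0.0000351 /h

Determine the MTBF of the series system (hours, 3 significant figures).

1310

Series of exponential components: λ_sys = Σ λ_i
λ_sys = 0.0000890 + 0.00000157 + 0.0000273 + 0.000233 + 0.000377 + 0.0000351 = 7.6297e-04 /h
MTBF = 1 / λ_sys = 1310 h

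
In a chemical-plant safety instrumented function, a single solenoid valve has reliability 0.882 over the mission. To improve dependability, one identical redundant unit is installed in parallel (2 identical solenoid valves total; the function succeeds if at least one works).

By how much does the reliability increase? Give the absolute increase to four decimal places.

0.1041

R_before = 0.882
R_after = 1 − (1 − 0.882)^2 = 0.9861
ΔR = 0.9861 − 0.882 = 0.1041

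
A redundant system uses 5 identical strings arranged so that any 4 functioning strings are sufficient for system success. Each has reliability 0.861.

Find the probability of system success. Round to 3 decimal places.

0.855

R = Σ_{i=4}^{5} C(5,i) p^i (1−p)^{5−i} with p = 0.861
C(5,4)·0.861^4·0.139^1 = 0.38194
C(5,5)·0.861^5·0.139^0 = 0.47317
Sum = 0.855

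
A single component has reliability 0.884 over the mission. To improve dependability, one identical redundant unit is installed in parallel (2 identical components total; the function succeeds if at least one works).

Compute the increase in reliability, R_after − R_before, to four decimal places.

R_before = 0.884
R_after = 1 − (1 − 0.884)^2 = 0.9865
ΔR = 0.9865 − 0.884 = 0.1025

0.1025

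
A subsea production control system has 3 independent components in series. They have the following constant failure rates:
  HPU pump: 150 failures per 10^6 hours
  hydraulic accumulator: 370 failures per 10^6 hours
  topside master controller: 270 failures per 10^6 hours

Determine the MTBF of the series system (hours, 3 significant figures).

1270

Series of exponential components: λ_sys = Σ λ_i
λ_sys = 0.00015 + 0.00037 + 0.00027 = 7.9000e-04 /h
MTBF = 1 / λ_sys = 1270 h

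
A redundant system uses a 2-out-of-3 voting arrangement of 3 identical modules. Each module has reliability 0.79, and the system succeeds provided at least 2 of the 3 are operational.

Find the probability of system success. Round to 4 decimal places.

R = Σ_{i=2}^{3} C(3,i) p^i (1−p)^{3−i} with p = 0.79
C(3,2)·0.79^2·0.21^1 = 0.393183
C(3,3)·0.79^3·0.21^0 = 0.493039
Sum = 0.8862

0.8862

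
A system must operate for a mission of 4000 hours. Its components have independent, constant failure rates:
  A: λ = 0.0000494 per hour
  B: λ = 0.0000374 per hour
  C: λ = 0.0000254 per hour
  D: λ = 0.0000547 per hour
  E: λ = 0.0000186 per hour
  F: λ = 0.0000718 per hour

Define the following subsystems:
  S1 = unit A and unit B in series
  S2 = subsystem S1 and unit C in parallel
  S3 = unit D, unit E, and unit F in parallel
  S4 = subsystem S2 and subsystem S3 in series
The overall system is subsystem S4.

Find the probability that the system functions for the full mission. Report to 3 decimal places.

R(A) = exp(−0.0000494 × 4000) = 0.82070
R(B) = exp(−0.0000374 × 4000) = 0.86105
R(C) = exp(−0.0000254 × 4000) = 0.90339
R(D) = exp(−0.0000547 × 4000) = 0.80348
R(E) = exp(−0.0000186 × 4000) = 0.92830
R(F) = exp(−0.0000718 × 4000) = 0.75036
Series (A and B): 0.82070 × 0.86105 = 0.70666
Parallel ([0.70666] and C): 1 − (1 − 0.70666)(1 − 0.90339) = 0.97166
Parallel (D, E, and F): 1 − (1 − 0.80348)(1 − 0.92830)(1 − 0.75036) = 0.99648
Series ([0.97166] and [0.99648]): 0.97166 × 0.99648 = 0.968

0.968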